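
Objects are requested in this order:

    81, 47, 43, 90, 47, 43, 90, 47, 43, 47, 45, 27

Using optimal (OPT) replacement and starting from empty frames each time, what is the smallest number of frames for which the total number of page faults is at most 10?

f=1: 12 faults
f=2: 8 faults
f=3: 6 faults
f=4: 6 faults
f=5: 6 faults
f=6: 6 faults
Smallest f with faults ≤ 10 is 2.

2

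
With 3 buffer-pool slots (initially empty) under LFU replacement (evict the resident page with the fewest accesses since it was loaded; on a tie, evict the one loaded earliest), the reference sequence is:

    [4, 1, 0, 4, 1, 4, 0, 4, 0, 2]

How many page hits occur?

6

4 -> miss, frames [4]
1 -> miss, frames [4, 1]
0 -> miss, frames [4, 1, 0]
4 -> hit
1 -> hit
4 -> hit
0 -> hit
4 -> hit
0 -> hit
2 -> miss, evict 1, frames [4, 0, 2]
Hits: 6.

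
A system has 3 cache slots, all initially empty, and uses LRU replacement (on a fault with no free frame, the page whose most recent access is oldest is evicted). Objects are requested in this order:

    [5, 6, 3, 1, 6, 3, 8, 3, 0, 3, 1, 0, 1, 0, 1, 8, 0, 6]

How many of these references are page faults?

9

5 → miss, frames {5}
6 → miss, frames {5,6}
3 → miss, frames {5,6,3}
1 → miss, evict 5, frames {6,3,1}
6 → hit
3 → hit
8 → miss, evict 1, frames {6,3,8}
3 → hit
0 → miss, evict 6, frames {8,3,0}
3 → hit
1 → miss, evict 8, frames {0,3,1}
0 → hit
1 → hit
0 → hit
1 → hit
8 → miss, evict 3, frames {0,1,8}
0 → hit
6 → miss, evict 1, frames {8,0,6}
Page faults: 9.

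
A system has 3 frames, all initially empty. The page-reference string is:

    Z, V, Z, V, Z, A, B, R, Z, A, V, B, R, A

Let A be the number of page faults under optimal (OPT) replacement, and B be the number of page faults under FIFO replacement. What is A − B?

Under OPT: F F . . . F F F . . F F . . → 7 faults.
Under FIFO: F F . . . F F F F F F F F F → 11 faults.
A − B = 7 − 11 = -4.

-4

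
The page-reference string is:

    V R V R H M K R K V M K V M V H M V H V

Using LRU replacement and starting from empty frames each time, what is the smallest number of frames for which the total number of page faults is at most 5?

f=1: 20 faults
f=2: 15 faults
f=3: 9 faults
f=4: 7 faults
f=5: 5 faults
Smallest f with faults ≤ 5 is 5.

5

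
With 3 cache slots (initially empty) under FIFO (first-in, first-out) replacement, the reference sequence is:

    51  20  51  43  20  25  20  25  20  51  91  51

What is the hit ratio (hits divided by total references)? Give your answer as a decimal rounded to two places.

51 -> fault, frames (51)
20 -> fault, frames (51 20)
51 -> hit
43 -> fault, frames (51 20 43)
20 -> hit
25 -> fault, evict 51, frames (20 43 25)
20 -> hit
25 -> hit
20 -> hit
51 -> fault, evict 20, frames (43 25 51)
91 -> fault, evict 43, frames (25 51 91)
51 -> hit
Hits: 6 of 12 references → 6/12 = 0.5000.

0.50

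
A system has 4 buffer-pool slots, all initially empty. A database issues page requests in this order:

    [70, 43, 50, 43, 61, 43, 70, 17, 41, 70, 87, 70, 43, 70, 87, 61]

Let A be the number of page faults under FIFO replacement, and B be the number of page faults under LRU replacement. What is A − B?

Under FIFO: F F F . F . . F F F F . F . . F → 10 faults.
Under LRU: F F F . F . . F F . F . F . . F → 9 faults.
A − B = 10 − 9 = 1.

1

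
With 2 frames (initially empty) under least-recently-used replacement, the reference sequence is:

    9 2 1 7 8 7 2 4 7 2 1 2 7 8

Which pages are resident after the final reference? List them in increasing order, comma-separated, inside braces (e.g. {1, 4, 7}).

9 -> fault, frames (9)
2 -> fault, frames (9 2)
1 -> fault, evict 9, frames (2 1)
7 -> fault, evict 2, frames (1 7)
8 -> fault, evict 1, frames (7 8)
7 -> hit
2 -> fault, evict 8, frames (7 2)
4 -> fault, evict 7, frames (2 4)
7 -> fault, evict 2, frames (4 7)
2 -> fault, evict 4, frames (7 2)
1 -> fault, evict 7, frames (2 1)
2 -> hit
7 -> fault, evict 1, frames (2 7)
8 -> fault, evict 2, frames (7 8)

{7, 8}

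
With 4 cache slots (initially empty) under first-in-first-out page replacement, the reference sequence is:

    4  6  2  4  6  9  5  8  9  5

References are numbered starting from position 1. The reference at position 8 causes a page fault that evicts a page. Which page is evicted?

6

pos 1: 4 → miss, frames {4}
pos 2: 6 → miss, frames {4,6}
pos 3: 2 → miss, frames {4,6,2}
pos 4: 4 → hit
pos 5: 6 → hit
pos 6: 9 → miss, frames {4,6,2,9}
pos 7: 5 → miss, evict 4, frames {6,2,9,5}
pos 8: 8 → miss, evict 6, frames {2,9,5,8}
At position 8, page 6 is evicted.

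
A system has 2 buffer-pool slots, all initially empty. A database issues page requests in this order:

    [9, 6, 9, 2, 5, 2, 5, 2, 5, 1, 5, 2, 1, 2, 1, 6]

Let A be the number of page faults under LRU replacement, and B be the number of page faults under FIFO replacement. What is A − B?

Under LRU: F F . F F . . . . F . F F . . F → 8 faults.
Under FIFO: F F . F F . . . . F . F . . . F → 7 faults.
A − B = 8 − 7 = 1.

1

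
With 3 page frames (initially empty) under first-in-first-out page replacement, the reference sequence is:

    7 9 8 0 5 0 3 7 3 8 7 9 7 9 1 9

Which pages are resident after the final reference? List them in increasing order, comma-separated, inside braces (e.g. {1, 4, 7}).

{1, 8, 9}

7: miss, frames [7]
9: miss, frames [7, 9]
8: miss, frames [7, 9, 8]
0: miss, evict 7, frames [9, 8, 0]
5: miss, evict 9, frames [8, 0, 5]
0: hit
3: miss, evict 8, frames [0, 5, 3]
7: miss, evict 0, frames [5, 3, 7]
3: hit
8: miss, evict 5, frames [3, 7, 8]
7: hit
9: miss, evict 3, frames [7, 8, 9]
7: hit
9: hit
1: miss, evict 7, frames [8, 9, 1]
9: hit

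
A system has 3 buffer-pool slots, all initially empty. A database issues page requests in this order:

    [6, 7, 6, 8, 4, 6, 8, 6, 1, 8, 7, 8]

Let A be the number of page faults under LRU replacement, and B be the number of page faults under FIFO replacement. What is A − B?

Under LRU: F F . F F . . . F . F . → 6 faults.
Under FIFO: F F . F F F . . F F F . → 8 faults.
A − B = 6 − 8 = -2.

-2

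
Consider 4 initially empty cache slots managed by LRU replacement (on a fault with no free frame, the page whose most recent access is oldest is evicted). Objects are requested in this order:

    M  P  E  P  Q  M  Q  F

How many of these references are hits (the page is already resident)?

3

M -> miss, frames {M}
P -> miss, frames {M,P}
E -> miss, frames {M,P,E}
P -> hit
Q -> miss, frames {M,E,P,Q}
M -> hit
Q -> hit
F -> miss, evict E, frames {P,M,Q,F}
Hits: 3.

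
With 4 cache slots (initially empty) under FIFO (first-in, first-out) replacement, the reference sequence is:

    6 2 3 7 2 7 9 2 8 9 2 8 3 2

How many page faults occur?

6: miss, frames {6}
2: miss, frames {6,2}
3: miss, frames {6,2,3}
7: miss, frames {6,2,3,7}
2: hit
7: hit
9: miss, evict 6, frames {2,3,7,9}
2: hit
8: miss, evict 2, frames {3,7,9,8}
9: hit
2: miss, evict 3, frames {7,9,8,2}
8: hit
3: miss, evict 7, frames {9,8,2,3}
2: hit
Page faults: 8.

8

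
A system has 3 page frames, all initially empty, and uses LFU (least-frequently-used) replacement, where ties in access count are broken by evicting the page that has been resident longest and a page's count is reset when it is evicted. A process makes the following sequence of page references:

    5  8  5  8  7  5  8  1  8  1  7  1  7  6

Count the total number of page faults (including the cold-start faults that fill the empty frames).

8

5 -> miss, frames [5]
8 -> miss, frames [5, 8]
5 -> hit
8 -> hit
7 -> miss, frames [5, 8, 7]
5 -> hit
8 -> hit
1 -> miss, evict 7, frames [5, 8, 1]
8 -> hit
1 -> hit
7 -> miss, evict 1, frames [5, 8, 7]
1 -> miss, evict 7, frames [5, 8, 1]
7 -> miss, evict 1, frames [5, 8, 7]
6 -> miss, evict 7, frames [5, 8, 6]
Page faults: 8.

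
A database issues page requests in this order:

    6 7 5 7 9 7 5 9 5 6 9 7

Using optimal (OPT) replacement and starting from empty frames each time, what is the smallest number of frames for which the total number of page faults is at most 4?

4

f=1: 12 faults
f=2: 7 faults
f=3: 5 faults
f=4: 4 faults
Smallest f with faults ≤ 4 is 4.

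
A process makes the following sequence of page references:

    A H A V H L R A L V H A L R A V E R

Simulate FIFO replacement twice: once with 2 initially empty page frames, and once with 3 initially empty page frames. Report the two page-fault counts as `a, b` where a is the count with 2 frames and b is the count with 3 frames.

16, 14

2 frames: F F . F . F F F F F F F F F F F F F → 16 faults.
3 frames: F F . F . F F F . F F . F F F F F F → 14 faults.
14 < 16: adding a frame reduced faults, as is typical.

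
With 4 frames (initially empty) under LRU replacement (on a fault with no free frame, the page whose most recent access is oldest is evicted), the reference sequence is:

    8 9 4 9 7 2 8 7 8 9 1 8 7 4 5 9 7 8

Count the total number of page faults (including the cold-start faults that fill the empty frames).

11

8 -> miss, frames [8]
9 -> miss, frames [8, 9]
4 -> miss, frames [8, 9, 4]
9 -> hit
7 -> miss, frames [8, 4, 9, 7]
2 -> miss, evict 8, frames [4, 9, 7, 2]
8 -> miss, evict 4, frames [9, 7, 2, 8]
7 -> hit
8 -> hit
9 -> hit
1 -> miss, evict 2, frames [7, 8, 9, 1]
8 -> hit
7 -> hit
4 -> miss, evict 9, frames [1, 8, 7, 4]
5 -> miss, evict 1, frames [8, 7, 4, 5]
9 -> miss, evict 8, frames [7, 4, 5, 9]
7 -> hit
8 -> miss, evict 4, frames [5, 9, 7, 8]
Page faults: 11.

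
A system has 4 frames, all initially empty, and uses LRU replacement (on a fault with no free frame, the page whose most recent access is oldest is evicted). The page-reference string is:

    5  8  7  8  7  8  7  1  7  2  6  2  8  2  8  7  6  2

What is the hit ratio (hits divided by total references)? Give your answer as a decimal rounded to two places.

5 -> miss, frames (5)
8 -> miss, frames (5 8)
7 -> miss, frames (5 8 7)
8 -> hit
7 -> hit
8 -> hit
7 -> hit
1 -> miss, frames (5 8 7 1)
7 -> hit
2 -> miss, evict 5, frames (8 1 7 2)
6 -> miss, evict 8, frames (1 7 2 6)
2 -> hit
8 -> miss, evict 1, frames (7 6 2 8)
2 -> hit
8 -> hit
7 -> hit
6 -> hit
2 -> hit
Hits: 11 of 18 references → 11/18 = 0.6111.

0.61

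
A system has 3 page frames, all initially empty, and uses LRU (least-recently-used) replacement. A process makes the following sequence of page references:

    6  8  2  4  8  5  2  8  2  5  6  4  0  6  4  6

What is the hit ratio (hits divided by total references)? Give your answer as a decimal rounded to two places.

0.44

6: fault, frames (6)
8: fault, frames (6 8)
2: fault, frames (6 8 2)
4: fault, evict 6, frames (8 2 4)
8: hit
5: fault, evict 2, frames (4 8 5)
2: fault, evict 4, frames (8 5 2)
8: hit
2: hit
5: hit
6: fault, evict 8, frames (2 5 6)
4: fault, evict 2, frames (5 6 4)
0: fault, evict 5, frames (6 4 0)
6: hit
4: hit
6: hit
Hits: 7 of 16 references → 7/16 = 0.4375.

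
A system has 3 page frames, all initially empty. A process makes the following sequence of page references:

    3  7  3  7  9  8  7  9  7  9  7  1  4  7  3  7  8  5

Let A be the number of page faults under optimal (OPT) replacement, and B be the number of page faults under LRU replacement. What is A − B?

-1

Under OPT: F F . . F F . . . . . F F . F . . F → 8 faults.
Under LRU: F F . . F F . . . . . F F . F . F F → 9 faults.
A − B = 8 − 9 = -1.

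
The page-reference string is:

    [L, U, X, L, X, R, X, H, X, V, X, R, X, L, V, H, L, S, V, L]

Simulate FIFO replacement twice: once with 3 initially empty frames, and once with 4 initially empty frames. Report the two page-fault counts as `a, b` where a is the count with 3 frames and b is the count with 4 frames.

3 frames: F F F . . F . F . F F F . F F F . F . F → 13 faults.
4 frames: F F F . . F . F . F . . . F . . . F . . → 8 faults.
8 < 13: adding a frame reduced faults, as is typical.

13, 8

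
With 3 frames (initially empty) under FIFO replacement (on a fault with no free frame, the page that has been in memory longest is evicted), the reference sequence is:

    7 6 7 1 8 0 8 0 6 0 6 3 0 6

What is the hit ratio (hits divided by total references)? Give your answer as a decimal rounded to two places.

0.50

7 → miss, frames {7}
6 → miss, frames {7,6}
7 → hit
1 → miss, frames {7,6,1}
8 → miss, evict 7, frames {6,1,8}
0 → miss, evict 6, frames {1,8,0}
8 → hit
0 → hit
6 → miss, evict 1, frames {8,0,6}
0 → hit
6 → hit
3 → miss, evict 8, frames {0,6,3}
0 → hit
6 → hit
Hits: 7 of 14 references → 7/14 = 0.5000.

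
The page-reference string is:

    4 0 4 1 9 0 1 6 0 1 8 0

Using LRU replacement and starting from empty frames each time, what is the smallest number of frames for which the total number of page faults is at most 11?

f=1: 12 faults
f=2: 11 faults
f=3: 7 faults
f=4: 6 faults
f=5: 6 faults
f=6: 6 faults
Smallest f with faults ≤ 11 is 2.

2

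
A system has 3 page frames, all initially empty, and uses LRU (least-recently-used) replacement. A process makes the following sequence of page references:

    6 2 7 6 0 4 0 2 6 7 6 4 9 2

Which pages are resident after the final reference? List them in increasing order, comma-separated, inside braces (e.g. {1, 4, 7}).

6 -> fault, frames [6]
2 -> fault, frames [6, 2]
7 -> fault, frames [6, 2, 7]
6 -> hit
0 -> fault, evict 2, frames [7, 6, 0]
4 -> fault, evict 7, frames [6, 0, 4]
0 -> hit
2 -> fault, evict 6, frames [4, 0, 2]
6 -> fault, evict 4, frames [0, 2, 6]
7 -> fault, evict 0, frames [2, 6, 7]
6 -> hit
4 -> fault, evict 2, frames [7, 6, 4]
9 -> fault, evict 7, frames [6, 4, 9]
2 -> fault, evict 6, frames [4, 9, 2]

{2, 4, 9}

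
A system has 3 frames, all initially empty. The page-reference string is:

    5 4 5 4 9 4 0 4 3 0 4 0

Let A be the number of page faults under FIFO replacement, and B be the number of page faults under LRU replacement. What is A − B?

1

Under FIFO: F F . . F . F . F . F . → 6 faults.
Under LRU: F F . . F . F . F . . . → 5 faults.
A − B = 6 − 5 = 1.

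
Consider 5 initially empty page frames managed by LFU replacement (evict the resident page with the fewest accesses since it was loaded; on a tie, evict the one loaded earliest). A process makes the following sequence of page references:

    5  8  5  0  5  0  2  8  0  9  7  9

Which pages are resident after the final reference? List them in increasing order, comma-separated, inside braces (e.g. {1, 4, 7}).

5 -> fault, frames [5]
8 -> fault, frames [5, 8]
5 -> hit
0 -> fault, frames [5, 8, 0]
5 -> hit
0 -> hit
2 -> fault, frames [5, 8, 0, 2]
8 -> hit
0 -> hit
9 -> fault, frames [5, 8, 0, 2, 9]
7 -> fault, evict 2, frames [5, 8, 0, 9, 7]
9 -> hit

{0, 5, 7, 8, 9}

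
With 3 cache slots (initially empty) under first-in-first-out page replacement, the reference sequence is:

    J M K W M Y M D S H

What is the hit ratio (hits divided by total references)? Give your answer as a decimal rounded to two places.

0.10

J: fault, frames [J]
M: fault, frames [J, M]
K: fault, frames [J, M, K]
W: fault, evict J, frames [M, K, W]
M: hit
Y: fault, evict M, frames [K, W, Y]
M: fault, evict K, frames [W, Y, M]
D: fault, evict W, frames [Y, M, D]
S: fault, evict Y, frames [M, D, S]
H: fault, evict M, frames [D, S, H]
Hits: 1 of 10 references → 1/10 = 0.1000.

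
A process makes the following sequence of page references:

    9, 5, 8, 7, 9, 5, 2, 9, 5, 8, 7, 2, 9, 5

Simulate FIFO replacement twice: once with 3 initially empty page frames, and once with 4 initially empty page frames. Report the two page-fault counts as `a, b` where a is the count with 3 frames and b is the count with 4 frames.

11, 12

3 frames: F F F F F F F . . F F . F F → 11 faults.
4 frames: F F F F . . F F F F F F F F → 12 faults.
12 > 11: adding a frame increased faults — Belady's anomaly.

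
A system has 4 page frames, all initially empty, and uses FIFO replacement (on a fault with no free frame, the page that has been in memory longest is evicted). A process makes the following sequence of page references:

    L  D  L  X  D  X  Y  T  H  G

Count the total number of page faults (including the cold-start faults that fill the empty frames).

7

L -> miss, frames [L]
D -> miss, frames [L, D]
L -> hit
X -> miss, frames [L, D, X]
D -> hit
X -> hit
Y -> miss, frames [L, D, X, Y]
T -> miss, evict L, frames [D, X, Y, T]
H -> miss, evict D, frames [X, Y, T, H]
G -> miss, evict X, frames [Y, T, H, G]
Page faults: 7.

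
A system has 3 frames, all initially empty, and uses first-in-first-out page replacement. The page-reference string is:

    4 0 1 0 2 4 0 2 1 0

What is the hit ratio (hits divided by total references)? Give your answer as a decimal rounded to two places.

4 → fault, frames {4}
0 → fault, frames {4,0}
1 → fault, frames {4,0,1}
0 → hit
2 → fault, evict 4, frames {0,1,2}
4 → fault, evict 0, frames {1,2,4}
0 → fault, evict 1, frames {2,4,0}
2 → hit
1 → fault, evict 2, frames {4,0,1}
0 → hit
Hits: 3 of 10 references → 3/10 = 0.3000.

0.30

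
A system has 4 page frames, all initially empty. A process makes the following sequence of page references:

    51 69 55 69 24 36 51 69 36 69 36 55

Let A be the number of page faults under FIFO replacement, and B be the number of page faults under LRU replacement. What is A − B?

Under FIFO: F F F . F F F F . . . F → 8 faults.
Under LRU: F F F . F F F . . . . F → 7 faults.
A − B = 8 − 7 = 1.

1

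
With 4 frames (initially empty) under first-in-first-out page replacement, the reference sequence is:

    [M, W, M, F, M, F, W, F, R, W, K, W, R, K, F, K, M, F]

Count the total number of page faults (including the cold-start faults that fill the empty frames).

M: miss, frames [M]
W: miss, frames [M, W]
M: hit
F: miss, frames [M, W, F]
M: hit
F: hit
W: hit
F: hit
R: miss, frames [M, W, F, R]
W: hit
K: miss, evict M, frames [W, F, R, K]
W: hit
R: hit
K: hit
F: hit
K: hit
M: miss, evict W, frames [F, R, K, M]
F: hit
Page faults: 6.

6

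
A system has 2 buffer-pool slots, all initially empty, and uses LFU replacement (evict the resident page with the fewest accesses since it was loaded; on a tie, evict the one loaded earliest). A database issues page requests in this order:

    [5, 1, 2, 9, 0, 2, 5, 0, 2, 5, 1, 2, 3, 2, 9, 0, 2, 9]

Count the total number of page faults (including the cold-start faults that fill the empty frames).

16

5: fault, frames (5)
1: fault, frames (5 1)
2: fault, evict 5, frames (1 2)
9: fault, evict 1, frames (2 9)
0: fault, evict 2, frames (9 0)
2: fault, evict 9, frames (0 2)
5: fault, evict 0, frames (2 5)
0: fault, evict 2, frames (5 0)
2: fault, evict 5, frames (0 2)
5: fault, evict 0, frames (2 5)
1: fault, evict 2, frames (5 1)
2: fault, evict 5, frames (1 2)
3: fault, evict 1, frames (2 3)
2: hit
9: fault, evict 3, frames (2 9)
0: fault, evict 9, frames (2 0)
2: hit
9: fault, evict 0, frames (2 9)
Page faults: 16.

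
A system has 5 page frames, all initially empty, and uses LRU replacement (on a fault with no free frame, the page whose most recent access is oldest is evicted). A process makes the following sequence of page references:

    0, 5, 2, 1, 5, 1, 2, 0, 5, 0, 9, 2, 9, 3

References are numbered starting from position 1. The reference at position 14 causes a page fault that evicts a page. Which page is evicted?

pos 1: 0 -> miss, frames [0]
pos 2: 5 -> miss, frames [0, 5]
pos 3: 2 -> miss, frames [0, 5, 2]
pos 4: 1 -> miss, frames [0, 5, 2, 1]
pos 5: 5 -> hit
pos 6: 1 -> hit
pos 7: 2 -> hit
pos 8: 0 -> hit
pos 9: 5 -> hit
pos 10: 0 -> hit
pos 11: 9 -> miss, frames [1, 2, 5, 0, 9]
pos 12: 2 -> hit
pos 13: 9 -> hit
pos 14: 3 -> miss, evict 1, frames [5, 0, 2, 9, 3]
At position 14, page 1 is evicted.

1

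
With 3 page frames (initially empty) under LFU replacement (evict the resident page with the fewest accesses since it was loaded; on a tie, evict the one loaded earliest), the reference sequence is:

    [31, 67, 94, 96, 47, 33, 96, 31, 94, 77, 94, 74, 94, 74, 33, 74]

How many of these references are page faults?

11

31 -> miss, frames (31)
67 -> miss, frames (31 67)
94 -> miss, frames (31 67 94)
96 -> miss, evict 31, frames (67 94 96)
47 -> miss, evict 67, frames (94 96 47)
33 -> miss, evict 94, frames (96 47 33)
96 -> hit
31 -> miss, evict 47, frames (96 33 31)
94 -> miss, evict 33, frames (96 31 94)
77 -> miss, evict 31, frames (96 94 77)
94 -> hit
74 -> miss, evict 77, frames (96 94 74)
94 -> hit
74 -> hit
33 -> miss, evict 96, frames (94 74 33)
74 -> hit
Page faults: 11.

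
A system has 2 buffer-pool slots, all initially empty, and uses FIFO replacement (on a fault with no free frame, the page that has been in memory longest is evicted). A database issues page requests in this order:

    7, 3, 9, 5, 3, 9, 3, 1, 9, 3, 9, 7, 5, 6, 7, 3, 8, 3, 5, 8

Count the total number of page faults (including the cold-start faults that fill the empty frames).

16

7 -> fault, frames [7]
3 -> fault, frames [7, 3]
9 -> fault, evict 7, frames [3, 9]
5 -> fault, evict 3, frames [9, 5]
3 -> fault, evict 9, frames [5, 3]
9 -> fault, evict 5, frames [3, 9]
3 -> hit
1 -> fault, evict 3, frames [9, 1]
9 -> hit
3 -> fault, evict 9, frames [1, 3]
9 -> fault, evict 1, frames [3, 9]
7 -> fault, evict 3, frames [9, 7]
5 -> fault, evict 9, frames [7, 5]
6 -> fault, evict 7, frames [5, 6]
7 -> fault, evict 5, frames [6, 7]
3 -> fault, evict 6, frames [7, 3]
8 -> fault, evict 7, frames [3, 8]
3 -> hit
5 -> fault, evict 3, frames [8, 5]
8 -> hit
Page faults: 16.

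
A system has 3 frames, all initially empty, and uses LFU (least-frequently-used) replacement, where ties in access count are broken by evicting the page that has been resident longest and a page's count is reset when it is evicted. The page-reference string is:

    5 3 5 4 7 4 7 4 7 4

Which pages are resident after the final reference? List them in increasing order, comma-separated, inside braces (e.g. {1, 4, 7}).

{4, 5, 7}

5: miss, frames [5]
3: miss, frames [5, 3]
5: hit
4: miss, frames [5, 3, 4]
7: miss, evict 3, frames [5, 4, 7]
4: hit
7: hit
4: hit
7: hit
4: hit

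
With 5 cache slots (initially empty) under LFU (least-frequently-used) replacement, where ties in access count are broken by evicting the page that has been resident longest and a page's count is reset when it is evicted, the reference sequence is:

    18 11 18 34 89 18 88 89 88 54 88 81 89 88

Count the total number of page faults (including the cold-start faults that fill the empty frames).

18 → miss, frames [18]
11 → miss, frames [18, 11]
18 → hit
34 → miss, frames [18, 11, 34]
89 → miss, frames [18, 11, 34, 89]
18 → hit
88 → miss, frames [18, 11, 34, 89, 88]
89 → hit
88 → hit
54 → miss, evict 11, frames [18, 34, 89, 88, 54]
88 → hit
81 → miss, evict 34, frames [18, 89, 88, 54, 81]
89 → hit
88 → hit
Page faults: 7.

7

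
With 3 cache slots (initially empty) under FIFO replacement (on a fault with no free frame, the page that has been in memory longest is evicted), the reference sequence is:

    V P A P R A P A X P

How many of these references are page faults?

6

V -> fault, frames [V]
P -> fault, frames [V, P]
A -> fault, frames [V, P, A]
P -> hit
R -> fault, evict V, frames [P, A, R]
A -> hit
P -> hit
A -> hit
X -> fault, evict P, frames [A, R, X]
P -> fault, evict A, frames [R, X, P]
Page faults: 6.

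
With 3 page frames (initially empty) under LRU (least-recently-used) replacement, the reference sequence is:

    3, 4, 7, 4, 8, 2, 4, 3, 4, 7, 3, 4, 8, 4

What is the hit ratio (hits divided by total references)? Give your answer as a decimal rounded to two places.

0.43

3 -> fault, frames [3]
4 -> fault, frames [3, 4]
7 -> fault, frames [3, 4, 7]
4 -> hit
8 -> fault, evict 3, frames [7, 4, 8]
2 -> fault, evict 7, frames [4, 8, 2]
4 -> hit
3 -> fault, evict 8, frames [2, 4, 3]
4 -> hit
7 -> fault, evict 2, frames [3, 4, 7]
3 -> hit
4 -> hit
8 -> fault, evict 7, frames [3, 4, 8]
4 -> hit
Hits: 6 of 14 references → 6/14 = 0.4286.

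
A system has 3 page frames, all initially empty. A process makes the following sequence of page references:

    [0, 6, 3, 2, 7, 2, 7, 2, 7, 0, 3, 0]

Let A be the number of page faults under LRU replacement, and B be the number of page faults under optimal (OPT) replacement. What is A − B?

Under LRU: F F F F F . . . . F F . → 7 faults.
Under OPT: F F F F F . . . . . F . → 6 faults.
A − B = 7 − 6 = 1.

1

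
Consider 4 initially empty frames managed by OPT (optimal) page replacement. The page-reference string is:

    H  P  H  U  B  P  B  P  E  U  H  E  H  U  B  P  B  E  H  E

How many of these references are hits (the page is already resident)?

H: miss, frames [H]
P: miss, frames [H, P]
H: hit
U: miss, frames [H, P, U]
B: miss, frames [H, P, U, B]
P: hit
B: hit
P: hit
E: miss, evict P, frames [H, U, B, E]
U: hit
H: hit
E: hit
H: hit
U: hit
B: hit
P: miss, evict U, frames [H, B, E, P]
B: hit
E: hit
H: hit
E: hit
Hits: 14.

14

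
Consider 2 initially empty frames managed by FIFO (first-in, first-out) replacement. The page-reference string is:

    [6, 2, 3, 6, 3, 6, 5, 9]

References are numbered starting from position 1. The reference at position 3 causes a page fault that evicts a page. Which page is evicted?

6

pos 1: 6 -> fault, frames (6)
pos 2: 2 -> fault, frames (6 2)
pos 3: 3 -> fault, evict 6, frames (2 3)
At position 3, page 6 is evicted.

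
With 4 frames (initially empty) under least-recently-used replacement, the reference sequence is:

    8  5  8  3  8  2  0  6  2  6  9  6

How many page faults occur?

7

8 → fault, frames {8}
5 → fault, frames {8,5}
8 → hit
3 → fault, frames {5,8,3}
8 → hit
2 → fault, frames {5,3,8,2}
0 → fault, evict 5, frames {3,8,2,0}
6 → fault, evict 3, frames {8,2,0,6}
2 → hit
6 → hit
9 → fault, evict 8, frames {0,2,6,9}
6 → hit
Page faults: 7.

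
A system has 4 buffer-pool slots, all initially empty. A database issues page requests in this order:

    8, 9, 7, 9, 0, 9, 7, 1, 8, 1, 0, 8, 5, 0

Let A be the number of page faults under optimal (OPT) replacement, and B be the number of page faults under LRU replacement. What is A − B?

-2

Under OPT: F F F . F . . F . . . . F . → 6 faults.
Under LRU: F F F . F . . F F . F . F . → 8 faults.
A − B = 6 − 8 = -2.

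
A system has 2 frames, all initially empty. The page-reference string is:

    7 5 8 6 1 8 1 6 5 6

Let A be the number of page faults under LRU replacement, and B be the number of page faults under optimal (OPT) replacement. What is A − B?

Under LRU: F F F F F F . F F . → 8 faults.
Under OPT: F F F F F . . F F . → 7 faults.
A − B = 8 − 7 = 1.

1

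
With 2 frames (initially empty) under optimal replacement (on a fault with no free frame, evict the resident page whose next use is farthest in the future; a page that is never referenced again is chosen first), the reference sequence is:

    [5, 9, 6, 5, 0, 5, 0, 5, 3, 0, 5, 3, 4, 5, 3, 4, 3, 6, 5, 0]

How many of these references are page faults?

5: miss, frames (5)
9: miss, frames (5 9)
6: miss, evict 9, frames (5 6)
5: hit
0: miss, evict 6, frames (5 0)
5: hit
0: hit
5: hit
3: miss, evict 5, frames (0 3)
0: hit
5: miss, evict 0, frames (3 5)
3: hit
4: miss, evict 3, frames (5 4)
5: hit
3: miss, evict 5, frames (4 3)
4: hit
3: hit
6: miss, evict 3, frames (4 6)
5: miss, evict 6, frames (4 5)
0: miss, evict 5, frames (4 0)
Page faults: 11.

11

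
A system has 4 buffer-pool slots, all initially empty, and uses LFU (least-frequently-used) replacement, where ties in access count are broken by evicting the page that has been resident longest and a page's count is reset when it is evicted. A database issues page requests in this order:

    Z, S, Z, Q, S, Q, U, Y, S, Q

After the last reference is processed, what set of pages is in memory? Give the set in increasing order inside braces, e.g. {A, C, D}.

Z → fault, frames {Z}
S → fault, frames {Z,S}
Z → hit
Q → fault, frames {Z,S,Q}
S → hit
Q → hit
U → fault, frames {Z,S,Q,U}
Y → fault, evict U, frames {Z,S,Q,Y}
S → hit
Q → hit

{Q, S, Y, Z}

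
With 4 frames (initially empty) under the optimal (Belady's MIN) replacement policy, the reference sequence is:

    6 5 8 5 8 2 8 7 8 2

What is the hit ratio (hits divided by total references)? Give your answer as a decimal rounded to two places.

0.50

6 → miss, frames {6}
5 → miss, frames {6,5}
8 → miss, frames {6,5,8}
5 → hit
8 → hit
2 → miss, frames {6,5,8,2}
8 → hit
7 → miss, evict 5, frames {6,8,2,7}
8 → hit
2 → hit
Hits: 5 of 10 references → 5/10 = 0.5000.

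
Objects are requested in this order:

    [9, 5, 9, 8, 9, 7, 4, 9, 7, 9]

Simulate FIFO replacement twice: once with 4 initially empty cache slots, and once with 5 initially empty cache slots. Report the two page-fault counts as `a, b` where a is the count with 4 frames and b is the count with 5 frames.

6, 5

4 frames: F F . F . F F F . . → 6 faults.
5 frames: F F . F . F F . . . → 5 faults.
5 < 6: adding a frame reduced faults, as is typical.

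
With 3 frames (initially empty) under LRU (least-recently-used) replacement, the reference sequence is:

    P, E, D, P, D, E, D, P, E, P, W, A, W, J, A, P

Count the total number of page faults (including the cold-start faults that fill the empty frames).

7

P -> miss, frames {P}
E -> miss, frames {P,E}
D -> miss, frames {P,E,D}
P -> hit
D -> hit
E -> hit
D -> hit
P -> hit
E -> hit
P -> hit
W -> miss, evict D, frames {E,P,W}
A -> miss, evict E, frames {P,W,A}
W -> hit
J -> miss, evict P, frames {A,W,J}
A -> hit
P -> miss, evict W, frames {J,A,P}
Page faults: 7.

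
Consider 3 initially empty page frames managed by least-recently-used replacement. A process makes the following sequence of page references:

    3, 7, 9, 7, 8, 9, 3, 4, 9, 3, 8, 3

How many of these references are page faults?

3: miss, frames {3}
7: miss, frames {3,7}
9: miss, frames {3,7,9}
7: hit
8: miss, evict 3, frames {9,7,8}
9: hit
3: miss, evict 7, frames {8,9,3}
4: miss, evict 8, frames {9,3,4}
9: hit
3: hit
8: miss, evict 4, frames {9,3,8}
3: hit
Page faults: 7.

7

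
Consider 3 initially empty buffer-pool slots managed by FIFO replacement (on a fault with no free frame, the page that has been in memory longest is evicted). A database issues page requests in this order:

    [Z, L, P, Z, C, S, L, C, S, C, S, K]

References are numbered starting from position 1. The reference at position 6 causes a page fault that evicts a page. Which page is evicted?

L

pos 1: Z → fault, frames (Z)
pos 2: L → fault, frames (Z L)
pos 3: P → fault, frames (Z L P)
pos 4: Z → hit
pos 5: C → fault, evict Z, frames (L P C)
pos 6: S → fault, evict L, frames (P C S)
At position 6, page L is evicted.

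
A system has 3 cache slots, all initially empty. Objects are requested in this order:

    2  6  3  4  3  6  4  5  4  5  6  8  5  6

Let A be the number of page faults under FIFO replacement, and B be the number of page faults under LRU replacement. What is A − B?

1

Under FIFO: F F F F . . . F . . F F . . → 7 faults.
Under LRU: F F F F . . . F . . . F . . → 6 faults.
A − B = 7 − 6 = 1.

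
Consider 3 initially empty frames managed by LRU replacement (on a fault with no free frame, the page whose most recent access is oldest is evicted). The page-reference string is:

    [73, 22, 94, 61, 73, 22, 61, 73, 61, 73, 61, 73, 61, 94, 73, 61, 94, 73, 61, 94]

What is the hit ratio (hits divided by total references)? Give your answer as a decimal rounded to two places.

0.65

73: fault, frames (73)
22: fault, frames (73 22)
94: fault, frames (73 22 94)
61: fault, evict 73, frames (22 94 61)
73: fault, evict 22, frames (94 61 73)
22: fault, evict 94, frames (61 73 22)
61: hit
73: hit
61: hit
73: hit
61: hit
73: hit
61: hit
94: fault, evict 22, frames (73 61 94)
73: hit
61: hit
94: hit
73: hit
61: hit
94: hit
Hits: 13 of 20 references → 13/20 = 0.6500.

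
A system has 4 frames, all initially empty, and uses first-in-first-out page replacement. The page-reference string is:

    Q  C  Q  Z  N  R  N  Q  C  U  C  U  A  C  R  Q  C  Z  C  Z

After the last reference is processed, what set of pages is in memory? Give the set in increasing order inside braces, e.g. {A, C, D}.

{C, Q, R, Z}

Q -> miss, frames {Q}
C -> miss, frames {Q,C}
Q -> hit
Z -> miss, frames {Q,C,Z}
N -> miss, frames {Q,C,Z,N}
R -> miss, evict Q, frames {C,Z,N,R}
N -> hit
Q -> miss, evict C, frames {Z,N,R,Q}
C -> miss, evict Z, frames {N,R,Q,C}
U -> miss, evict N, frames {R,Q,C,U}
C -> hit
U -> hit
A -> miss, evict R, frames {Q,C,U,A}
C -> hit
R -> miss, evict Q, frames {C,U,A,R}
Q -> miss, evict C, frames {U,A,R,Q}
C -> miss, evict U, frames {A,R,Q,C}
Z -> miss, evict A, frames {R,Q,C,Z}
C -> hit
Z -> hit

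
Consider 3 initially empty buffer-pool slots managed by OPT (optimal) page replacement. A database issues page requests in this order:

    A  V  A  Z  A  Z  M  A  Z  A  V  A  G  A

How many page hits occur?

8

A → fault, frames (A)
V → fault, frames (A V)
A → hit
Z → fault, frames (A V Z)
A → hit
Z → hit
M → fault, evict V, frames (A Z M)
A → hit
Z → hit
A → hit
V → fault, evict M, frames (A Z V)
A → hit
G → fault, evict V, frames (A Z G)
A → hit
Hits: 8.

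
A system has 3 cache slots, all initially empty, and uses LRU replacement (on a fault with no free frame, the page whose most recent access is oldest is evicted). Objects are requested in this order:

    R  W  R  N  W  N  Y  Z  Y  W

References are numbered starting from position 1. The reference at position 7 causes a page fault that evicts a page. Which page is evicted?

pos 1: R: miss, frames {R}
pos 2: W: miss, frames {R,W}
pos 3: R: hit
pos 4: N: miss, frames {W,R,N}
pos 5: W: hit
pos 6: N: hit
pos 7: Y: miss, evict R, frames {W,N,Y}
At position 7, page R is evicted.

R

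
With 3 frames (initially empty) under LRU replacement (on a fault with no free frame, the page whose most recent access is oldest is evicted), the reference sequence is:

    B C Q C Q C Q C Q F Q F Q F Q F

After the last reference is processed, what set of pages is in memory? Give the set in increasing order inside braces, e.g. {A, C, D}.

B -> fault, frames (B)
C -> fault, frames (B C)
Q -> fault, frames (B C Q)
C -> hit
Q -> hit
C -> hit
Q -> hit
C -> hit
Q -> hit
F -> fault, evict B, frames (C Q F)
Q -> hit
F -> hit
Q -> hit
F -> hit
Q -> hit
F -> hit

{C, F, Q}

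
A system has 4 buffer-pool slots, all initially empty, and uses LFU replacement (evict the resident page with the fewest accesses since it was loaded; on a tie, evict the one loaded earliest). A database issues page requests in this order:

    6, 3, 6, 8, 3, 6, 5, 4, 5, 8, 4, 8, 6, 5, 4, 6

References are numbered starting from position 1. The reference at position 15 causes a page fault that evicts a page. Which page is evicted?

8

pos 1: 6 -> fault, frames [6]
pos 2: 3 -> fault, frames [6, 3]
pos 3: 6 -> hit
pos 4: 8 -> fault, frames [6, 3, 8]
pos 5: 3 -> hit
pos 6: 6 -> hit
pos 7: 5 -> fault, frames [6, 3, 8, 5]
pos 8: 4 -> fault, evict 8, frames [6, 3, 5, 4]
pos 9: 5 -> hit
pos 10: 8 -> fault, evict 4, frames [6, 3, 5, 8]
pos 11: 4 -> fault, evict 8, frames [6, 3, 5, 4]
pos 12: 8 -> fault, evict 4, frames [6, 3, 5, 8]
pos 13: 6 -> hit
pos 14: 5 -> hit
pos 15: 4 -> fault, evict 8, frames [6, 3, 5, 4]
At position 15, page 8 is evicted.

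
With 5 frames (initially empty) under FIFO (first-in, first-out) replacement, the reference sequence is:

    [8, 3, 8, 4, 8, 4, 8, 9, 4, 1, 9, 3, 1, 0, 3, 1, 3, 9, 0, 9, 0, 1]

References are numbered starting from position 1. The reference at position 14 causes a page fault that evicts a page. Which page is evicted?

pos 1: 8 -> miss, frames (8)
pos 2: 3 -> miss, frames (8 3)
pos 3: 8 -> hit
pos 4: 4 -> miss, frames (8 3 4)
pos 5: 8 -> hit
pos 6: 4 -> hit
pos 7: 8 -> hit
pos 8: 9 -> miss, frames (8 3 4 9)
pos 9: 4 -> hit
pos 10: 1 -> miss, frames (8 3 4 9 1)
pos 11: 9 -> hit
pos 12: 3 -> hit
pos 13: 1 -> hit
pos 14: 0 -> miss, evict 8, frames (3 4 9 1 0)
At position 14, page 8 is evicted.

8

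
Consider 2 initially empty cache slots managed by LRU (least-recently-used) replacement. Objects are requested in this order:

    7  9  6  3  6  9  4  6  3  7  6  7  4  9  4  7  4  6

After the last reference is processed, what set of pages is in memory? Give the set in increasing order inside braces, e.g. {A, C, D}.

{4, 6}

7 -> fault, frames {7}
9 -> fault, frames {7,9}
6 -> fault, evict 7, frames {9,6}
3 -> fault, evict 9, frames {6,3}
6 -> hit
9 -> fault, evict 3, frames {6,9}
4 -> fault, evict 6, frames {9,4}
6 -> fault, evict 9, frames {4,6}
3 -> fault, evict 4, frames {6,3}
7 -> fault, evict 6, frames {3,7}
6 -> fault, evict 3, frames {7,6}
7 -> hit
4 -> fault, evict 6, frames {7,4}
9 -> fault, evict 7, frames {4,9}
4 -> hit
7 -> fault, evict 9, frames {4,7}
4 -> hit
6 -> fault, evict 7, frames {4,6}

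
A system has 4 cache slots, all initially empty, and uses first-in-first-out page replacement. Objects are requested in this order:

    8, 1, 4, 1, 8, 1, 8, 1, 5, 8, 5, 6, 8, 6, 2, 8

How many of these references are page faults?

7

8 -> fault, frames (8)
1 -> fault, frames (8 1)
4 -> fault, frames (8 1 4)
1 -> hit
8 -> hit
1 -> hit
8 -> hit
1 -> hit
5 -> fault, frames (8 1 4 5)
8 -> hit
5 -> hit
6 -> fault, evict 8, frames (1 4 5 6)
8 -> fault, evict 1, frames (4 5 6 8)
6 -> hit
2 -> fault, evict 4, frames (5 6 8 2)
8 -> hit
Page faults: 7.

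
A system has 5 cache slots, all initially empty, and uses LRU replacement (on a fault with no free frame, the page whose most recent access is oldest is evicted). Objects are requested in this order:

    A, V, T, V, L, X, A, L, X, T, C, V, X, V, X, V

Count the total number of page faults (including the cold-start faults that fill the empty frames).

A → miss, frames {A}
V → miss, frames {A,V}
T → miss, frames {A,V,T}
V → hit
L → miss, frames {A,T,V,L}
X → miss, frames {A,T,V,L,X}
A → hit
L → hit
X → hit
T → hit
C → miss, evict V, frames {A,L,X,T,C}
V → miss, evict A, frames {L,X,T,C,V}
X → hit
V → hit
X → hit
V → hit
Page faults: 7.

7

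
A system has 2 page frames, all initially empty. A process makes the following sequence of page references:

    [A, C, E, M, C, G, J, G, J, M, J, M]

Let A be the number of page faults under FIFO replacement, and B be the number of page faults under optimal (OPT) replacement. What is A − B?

1

Under FIFO: F F F F F F F . . F . . → 8 faults.
Under OPT: F F F F . F F . . F . . → 7 faults.
A − B = 8 − 7 = 1.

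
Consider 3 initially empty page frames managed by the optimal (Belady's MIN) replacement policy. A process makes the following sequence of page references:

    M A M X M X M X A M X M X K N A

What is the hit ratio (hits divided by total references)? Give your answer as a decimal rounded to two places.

M -> fault, frames (M)
A -> fault, frames (M A)
M -> hit
X -> fault, frames (M A X)
M -> hit
X -> hit
M -> hit
X -> hit
A -> hit
M -> hit
X -> hit
M -> hit
X -> hit
K -> fault, evict X, frames (M A K)
N -> fault, evict K, frames (M A N)
A -> hit
Hits: 11 of 16 references → 11/16 = 0.6875.

0.69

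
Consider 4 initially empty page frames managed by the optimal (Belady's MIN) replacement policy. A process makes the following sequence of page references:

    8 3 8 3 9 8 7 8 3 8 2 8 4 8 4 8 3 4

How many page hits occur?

8 -> miss, frames {8}
3 -> miss, frames {8,3}
8 -> hit
3 -> hit
9 -> miss, frames {8,3,9}
8 -> hit
7 -> miss, frames {8,3,9,7}
8 -> hit
3 -> hit
8 -> hit
2 -> miss, evict 7, frames {8,3,9,2}
8 -> hit
4 -> miss, evict 2, frames {8,3,9,4}
8 -> hit
4 -> hit
8 -> hit
3 -> hit
4 -> hit
Hits: 12.

12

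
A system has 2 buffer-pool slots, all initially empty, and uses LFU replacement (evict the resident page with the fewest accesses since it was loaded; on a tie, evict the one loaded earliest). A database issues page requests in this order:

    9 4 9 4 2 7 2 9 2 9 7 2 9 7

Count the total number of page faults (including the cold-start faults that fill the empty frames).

9: miss, frames (9)
4: miss, frames (9 4)
9: hit
4: hit
2: miss, evict 9, frames (4 2)
7: miss, evict 2, frames (4 7)
2: miss, evict 7, frames (4 2)
9: miss, evict 2, frames (4 9)
2: miss, evict 9, frames (4 2)
9: miss, evict 2, frames (4 9)
7: miss, evict 9, frames (4 7)
2: miss, evict 7, frames (4 2)
9: miss, evict 2, frames (4 9)
7: miss, evict 9, frames (4 7)
Page faults: 12.

12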